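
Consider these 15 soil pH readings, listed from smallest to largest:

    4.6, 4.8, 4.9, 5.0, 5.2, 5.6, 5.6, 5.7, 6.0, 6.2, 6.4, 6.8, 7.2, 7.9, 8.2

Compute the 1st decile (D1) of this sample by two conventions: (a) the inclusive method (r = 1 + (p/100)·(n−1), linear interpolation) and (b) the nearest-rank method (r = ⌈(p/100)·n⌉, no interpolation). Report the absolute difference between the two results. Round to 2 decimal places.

0.04

n = 15.
(a) r = 2.4; between ranks 2 (4.8) and 3 (4.9): 4.84.
(b) the nearest-rank method: rank 2 → 4.8.
|4.84 − 4.8| = 0.04.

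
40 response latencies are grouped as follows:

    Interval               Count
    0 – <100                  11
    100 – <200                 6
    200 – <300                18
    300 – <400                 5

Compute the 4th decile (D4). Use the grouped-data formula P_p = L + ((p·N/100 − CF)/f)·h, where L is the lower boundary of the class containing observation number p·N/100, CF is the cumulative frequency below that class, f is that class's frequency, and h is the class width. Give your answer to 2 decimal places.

183.33

N = 40; target position k = 40/100 · 40 = 16.
Cumulative frequencies: 11, 17, 35, 40.
Observation 16 falls in the class 100 – <200.
L = 100, CF = 11, f = 6, h = 100.
P40 = 100 + ((16 − 11)/6)·100 = 100 + 83.3333 = 183.333.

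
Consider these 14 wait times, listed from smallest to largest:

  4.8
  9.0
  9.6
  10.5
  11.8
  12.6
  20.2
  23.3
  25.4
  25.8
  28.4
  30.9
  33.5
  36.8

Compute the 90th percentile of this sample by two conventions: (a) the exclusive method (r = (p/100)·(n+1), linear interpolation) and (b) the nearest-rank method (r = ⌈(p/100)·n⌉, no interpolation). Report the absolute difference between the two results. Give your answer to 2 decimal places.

n = 14.
(a) r = 13.5; between ranks 13 (33.5) and 14 (36.8): 35.15.
(b) the nearest-rank method: rank 13 → 33.5.
|35.15 − 33.5| = 1.65.

1.65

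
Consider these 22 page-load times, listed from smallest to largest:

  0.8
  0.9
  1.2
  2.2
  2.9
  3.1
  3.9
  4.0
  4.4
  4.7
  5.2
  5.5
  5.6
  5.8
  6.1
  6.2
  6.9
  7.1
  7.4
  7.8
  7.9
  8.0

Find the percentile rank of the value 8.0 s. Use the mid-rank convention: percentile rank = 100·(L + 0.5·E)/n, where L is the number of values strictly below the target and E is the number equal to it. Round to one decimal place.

97.7

Count below 8.0: L = 21; count equal: E = 1; n = 22.
Percentile rank = 100·(21 + 0.5·1)/22 = 100·21.5/22 = 97.73.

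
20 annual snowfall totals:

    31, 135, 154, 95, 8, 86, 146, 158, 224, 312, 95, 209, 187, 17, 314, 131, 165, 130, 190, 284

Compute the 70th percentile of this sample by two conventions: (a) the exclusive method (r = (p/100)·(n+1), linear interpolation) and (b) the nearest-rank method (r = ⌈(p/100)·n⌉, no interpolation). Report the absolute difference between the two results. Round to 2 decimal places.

Sorted: 8, 17, 31, 86, 95, 95, 130, 131, 135, 146, 154, 158, 165, 187, 190, 209, 224, 284, 312, 314.
n = 20.
(a) r = 14.7; between ranks 14 (187) and 15 (190): 189.1.
(b) the nearest-rank method: rank 14 → 187.
|189.1 − 187| = 2.1.

2.10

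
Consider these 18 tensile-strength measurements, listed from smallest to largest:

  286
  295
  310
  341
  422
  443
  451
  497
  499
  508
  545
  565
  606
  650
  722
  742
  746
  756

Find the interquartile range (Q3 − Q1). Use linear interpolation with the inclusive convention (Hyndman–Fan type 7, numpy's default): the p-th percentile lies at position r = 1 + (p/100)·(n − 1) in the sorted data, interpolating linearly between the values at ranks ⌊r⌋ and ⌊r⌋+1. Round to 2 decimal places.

n = 18.
P25: r = 5.25; ranks 5–6 are 422, 443; interpolating gives 427.25.
P75: r = 13.75; ranks 13–14 are 606, 650; interpolating gives 639.
Difference: 639 − 427.25 = 211.75.

211.75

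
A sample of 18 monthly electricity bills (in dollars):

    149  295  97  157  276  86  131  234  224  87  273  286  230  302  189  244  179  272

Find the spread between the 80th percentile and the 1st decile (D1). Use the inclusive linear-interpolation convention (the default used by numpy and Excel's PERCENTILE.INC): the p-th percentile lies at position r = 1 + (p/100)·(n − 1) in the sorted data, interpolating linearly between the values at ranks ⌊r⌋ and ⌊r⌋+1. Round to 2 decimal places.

Sorted: 86, 87, 97, 131, 149, 157, 179, 189, 224, 230, 234, 244, 272, 273, 276, 286, 295, 302.
n = 18.
P10: r = 2.7; ranks 2–3 are 87, 97; interpolating gives 94.
P80: r = 14.6; ranks 14–15 are 273, 276; interpolating gives 274.8.
Difference: 274.8 − 94 = 180.8.

180.80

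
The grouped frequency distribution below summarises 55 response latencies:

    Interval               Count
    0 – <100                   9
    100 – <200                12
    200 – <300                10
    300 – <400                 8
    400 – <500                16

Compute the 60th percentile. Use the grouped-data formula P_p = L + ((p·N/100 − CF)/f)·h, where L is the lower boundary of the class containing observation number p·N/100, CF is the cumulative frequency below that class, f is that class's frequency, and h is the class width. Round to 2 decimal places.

N = 55; target position k = 60/100 · 55 = 33.
Cumulative frequencies: 9, 21, 31, 39, 55.
Observation 33 falls in the class 300 – <400.
L = 300, CF = 31, f = 8, h = 100.
P60 = 300 + ((33 − 31)/8)·100 = 300 + 25 = 325.

325.00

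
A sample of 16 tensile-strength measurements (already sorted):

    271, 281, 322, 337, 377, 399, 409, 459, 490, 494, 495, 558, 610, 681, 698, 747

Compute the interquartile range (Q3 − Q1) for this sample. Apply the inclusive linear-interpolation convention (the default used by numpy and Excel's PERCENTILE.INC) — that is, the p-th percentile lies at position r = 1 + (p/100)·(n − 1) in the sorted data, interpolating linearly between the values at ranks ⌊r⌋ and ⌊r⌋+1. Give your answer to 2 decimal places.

204.00

n = 16.
P25: r = 4.75; ranks 4–5 are 337, 377; interpolating gives 367.
P75: r = 12.25; ranks 12–13 are 558, 610; interpolating gives 571.
Difference: 571 − 367 = 204.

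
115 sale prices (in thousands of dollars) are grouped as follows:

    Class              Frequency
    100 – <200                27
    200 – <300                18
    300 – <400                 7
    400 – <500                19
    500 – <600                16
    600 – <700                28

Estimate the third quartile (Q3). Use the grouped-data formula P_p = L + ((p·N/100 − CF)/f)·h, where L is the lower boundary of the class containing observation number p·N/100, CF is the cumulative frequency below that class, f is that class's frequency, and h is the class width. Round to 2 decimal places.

595.31

N = 115; target position k = 75/100 · 115 = 86.25.
Cumulative frequencies: 27, 45, 52, 71, 87, 115.
Observation 86.25 falls in the class 500 – <600.
L = 500, CF = 71, f = 16, h = 100.
P75 = 500 + ((86.25 − 71)/16)·100 = 500 + 95.3125 = 595.312.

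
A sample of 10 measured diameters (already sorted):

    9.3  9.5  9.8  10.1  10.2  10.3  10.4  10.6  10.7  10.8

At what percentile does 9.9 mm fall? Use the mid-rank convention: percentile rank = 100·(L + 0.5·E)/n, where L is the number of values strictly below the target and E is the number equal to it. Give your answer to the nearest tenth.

Count below 9.9: L = 3; count equal: E = 0; n = 10.
Percentile rank = 100·(3 + 0.5·0)/10 = 100·3/10 = 30.

30.0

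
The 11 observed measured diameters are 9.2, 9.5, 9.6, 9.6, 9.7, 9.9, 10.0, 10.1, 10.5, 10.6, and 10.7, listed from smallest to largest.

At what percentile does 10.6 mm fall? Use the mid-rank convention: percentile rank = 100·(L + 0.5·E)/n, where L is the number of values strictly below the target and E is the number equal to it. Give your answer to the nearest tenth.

86.4

Count below 10.6: L = 9; count equal: E = 1; n = 11.
Percentile rank = 100·(9 + 0.5·1)/11 = 100·9.5/11 = 86.36.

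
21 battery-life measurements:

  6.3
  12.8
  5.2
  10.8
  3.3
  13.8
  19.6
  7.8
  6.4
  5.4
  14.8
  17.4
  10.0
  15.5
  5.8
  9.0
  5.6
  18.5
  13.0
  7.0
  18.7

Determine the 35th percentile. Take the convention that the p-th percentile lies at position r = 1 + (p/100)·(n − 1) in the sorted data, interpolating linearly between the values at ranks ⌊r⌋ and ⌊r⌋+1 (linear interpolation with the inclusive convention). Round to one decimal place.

Sorted: 3.3, 5.2, 5.4, 5.6, 5.8, 6.3, 6.4, 7.0, 7.8, 9.0, 10.0, 10.8, 12.8, 13.0, 13.8, 14.8, 15.5, 17.4, 18.5, 18.7, 19.6.
n = 21.
r = 1 + (35/100)·(21 − 1) = 1 + 7 = 8.
r is an integer, so P35 is the value at rank 8: 7.0.

7.0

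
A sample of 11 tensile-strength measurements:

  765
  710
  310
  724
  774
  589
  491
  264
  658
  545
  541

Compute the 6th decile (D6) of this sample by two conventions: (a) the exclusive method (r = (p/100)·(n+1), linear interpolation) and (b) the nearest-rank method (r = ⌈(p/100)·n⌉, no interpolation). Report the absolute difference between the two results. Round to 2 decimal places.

10.40

Sorted: 264, 310, 491, 541, 545, 589, 658, 710, 724, 765, 774.
n = 11.
(a) r = 7.2; between ranks 7 (658) and 8 (710): 668.4.
(b) the nearest-rank method: rank 7 → 658.
|668.4 − 658| = 10.4.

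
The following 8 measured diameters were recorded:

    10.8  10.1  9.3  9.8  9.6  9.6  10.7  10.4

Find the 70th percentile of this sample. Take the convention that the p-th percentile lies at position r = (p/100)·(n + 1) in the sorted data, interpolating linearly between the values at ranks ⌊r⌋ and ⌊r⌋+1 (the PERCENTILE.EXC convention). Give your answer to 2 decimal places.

Sorted: 9.3, 9.6, 9.6, 9.8, 10.1, 10.4, 10.7, 10.8.
n = 8.
r = (70/100)·(8 + 1) = 6.3.
Rank 6 is 10.4 and rank 7 is 10.7.
Interpolate: 10.4 + 0.3·(10.7 − 10.4) = 10.4 + 0.3·0.3 = 10.49.

10.49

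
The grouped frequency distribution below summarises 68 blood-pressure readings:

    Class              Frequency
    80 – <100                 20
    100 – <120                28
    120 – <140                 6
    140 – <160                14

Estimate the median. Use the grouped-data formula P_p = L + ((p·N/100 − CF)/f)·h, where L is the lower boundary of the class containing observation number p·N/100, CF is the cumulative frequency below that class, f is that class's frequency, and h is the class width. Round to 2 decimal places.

110.00

N = 68; target position k = 50/100 · 68 = 34.
Cumulative frequencies: 20, 48, 54, 68.
Observation 34 falls in the class 100 – <120.
L = 100, CF = 20, f = 28, h = 20.
P50 = 100 + ((34 − 20)/28)·20 = 100 + 10 = 110.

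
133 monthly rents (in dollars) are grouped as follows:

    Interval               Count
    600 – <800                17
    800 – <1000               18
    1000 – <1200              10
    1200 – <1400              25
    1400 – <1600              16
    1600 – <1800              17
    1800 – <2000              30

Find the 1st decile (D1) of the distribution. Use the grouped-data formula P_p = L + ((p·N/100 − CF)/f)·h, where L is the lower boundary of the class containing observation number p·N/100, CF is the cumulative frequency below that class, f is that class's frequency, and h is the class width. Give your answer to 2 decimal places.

756.47

N = 133; target position k = 10/100 · 133 = 13.3.
Cumulative frequencies: 17, 35, 45, 70, 86, 103, 133.
Observation 13.3 falls in the class 600 – <800.
L = 600, CF = 0, f = 17, h = 200.
P10 = 600 + ((13.3 − 0)/17)·200 = 600 + 156.471 = 756.471.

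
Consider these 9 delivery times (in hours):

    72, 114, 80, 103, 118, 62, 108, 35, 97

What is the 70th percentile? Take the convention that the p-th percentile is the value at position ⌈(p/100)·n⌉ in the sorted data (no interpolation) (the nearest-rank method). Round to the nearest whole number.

108

Sorted: 35, 62, 72, 80, 97, 103, 108, 114, 118.
n = 9.
Position = ⌈70/100 · 9⌉ = ⌈6.3⌉ = 7.
The value at rank 7 is 108.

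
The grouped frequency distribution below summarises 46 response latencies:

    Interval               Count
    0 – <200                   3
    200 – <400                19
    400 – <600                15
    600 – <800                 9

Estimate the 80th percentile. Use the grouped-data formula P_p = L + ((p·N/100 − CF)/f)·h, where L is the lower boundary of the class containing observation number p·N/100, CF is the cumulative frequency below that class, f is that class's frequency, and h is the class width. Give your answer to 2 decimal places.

597.33

N = 46; target position k = 80/100 · 46 = 36.8.
Cumulative frequencies: 3, 22, 37, 46.
Observation 36.8 falls in the class 400 – <600.
L = 400, CF = 22, f = 15, h = 200.
P80 = 400 + ((36.8 − 22)/15)·200 = 400 + 197.333 = 597.333.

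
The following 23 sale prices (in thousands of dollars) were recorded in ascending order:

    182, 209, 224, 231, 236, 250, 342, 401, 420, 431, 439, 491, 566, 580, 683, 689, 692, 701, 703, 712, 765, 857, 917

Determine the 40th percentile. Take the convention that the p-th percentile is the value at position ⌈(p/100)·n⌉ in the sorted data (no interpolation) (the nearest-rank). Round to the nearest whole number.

431

n = 23.
Position = ⌈40/100 · 23⌉ = ⌈9.2⌉ = 10.
The value at rank 10 is 431.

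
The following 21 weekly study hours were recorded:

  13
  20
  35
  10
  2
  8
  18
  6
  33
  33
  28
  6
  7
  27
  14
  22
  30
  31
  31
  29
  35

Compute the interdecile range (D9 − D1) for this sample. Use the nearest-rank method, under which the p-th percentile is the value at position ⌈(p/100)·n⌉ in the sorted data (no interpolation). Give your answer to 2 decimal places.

Sorted: 2, 6, 6, 7, 8, 10, 13, 14, 18, 20, 22, 27, 28, 29, 30, 31, 31, 33, 33, 35, 35.
n = 21.
P10: rank ⌈10/100·21⌉ = 3 → 6.
P90: rank ⌈90/100·21⌉ = 19 → 33.
Difference: 33 − 6 = 27.

27.00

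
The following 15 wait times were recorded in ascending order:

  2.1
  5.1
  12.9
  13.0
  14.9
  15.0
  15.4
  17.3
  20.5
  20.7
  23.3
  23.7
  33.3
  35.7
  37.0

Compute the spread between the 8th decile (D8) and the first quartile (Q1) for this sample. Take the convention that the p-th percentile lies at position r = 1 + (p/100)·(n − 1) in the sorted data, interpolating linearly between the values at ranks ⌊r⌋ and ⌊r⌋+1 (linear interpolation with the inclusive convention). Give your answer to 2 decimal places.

11.67

n = 15.
P25: r = 4.5; ranks 4–5 are 13.0, 14.9; interpolating gives 13.95.
P80: r = 12.2; ranks 12–13 are 23.7, 33.3; interpolating gives 25.62.
Difference: 25.62 − 13.95 = 11.67.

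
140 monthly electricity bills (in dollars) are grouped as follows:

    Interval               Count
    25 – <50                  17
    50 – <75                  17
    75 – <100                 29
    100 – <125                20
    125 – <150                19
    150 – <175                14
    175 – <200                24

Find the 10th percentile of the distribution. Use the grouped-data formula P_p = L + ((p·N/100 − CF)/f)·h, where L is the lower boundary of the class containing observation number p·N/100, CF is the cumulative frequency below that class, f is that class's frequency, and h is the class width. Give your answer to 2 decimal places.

N = 140; target position k = 10/100 · 140 = 14.
Cumulative frequencies: 17, 34, 63, 83, 102, 116, 140.
Observation 14 falls in the class 25 – <50.
L = 25, CF = 0, f = 17, h = 25.
P10 = 25 + ((14 − 0)/17)·25 = 25 + 20.5882 = 45.5882.

45.59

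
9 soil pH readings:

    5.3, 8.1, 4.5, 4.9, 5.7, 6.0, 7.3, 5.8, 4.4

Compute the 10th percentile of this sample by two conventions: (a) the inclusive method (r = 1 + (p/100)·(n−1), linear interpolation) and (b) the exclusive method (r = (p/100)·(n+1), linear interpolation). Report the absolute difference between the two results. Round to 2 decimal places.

Sorted: 4.4, 4.5, 4.9, 5.3, 5.7, 5.8, 6.0, 7.3, 8.1.
n = 9.
(a) r = 1.8; between ranks 1 (4.4) and 2 (4.5): 4.48.
(b) r = 1 → value at rank 1 = 4.4.
|4.48 − 4.4| = 0.08.

0.08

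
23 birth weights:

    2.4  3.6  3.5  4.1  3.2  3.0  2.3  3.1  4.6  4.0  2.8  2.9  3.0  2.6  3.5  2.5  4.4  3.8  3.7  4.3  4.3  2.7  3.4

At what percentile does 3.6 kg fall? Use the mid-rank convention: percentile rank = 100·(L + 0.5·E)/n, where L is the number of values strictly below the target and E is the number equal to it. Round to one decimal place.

63.0

Sorted: 2.3, 2.4, 2.5, 2.6, 2.7, 2.8, 2.9, 3.0, 3.0, 3.1, 3.2, 3.4, 3.5, 3.5, 3.6, 3.7, 3.8, 4.0, 4.1, 4.3, 4.3, 4.4, 4.6.
Count below 3.6: L = 14; count equal: E = 1; n = 23.
Percentile rank = 100·(14 + 0.5·1)/23 = 100·14.5/23 = 63.04.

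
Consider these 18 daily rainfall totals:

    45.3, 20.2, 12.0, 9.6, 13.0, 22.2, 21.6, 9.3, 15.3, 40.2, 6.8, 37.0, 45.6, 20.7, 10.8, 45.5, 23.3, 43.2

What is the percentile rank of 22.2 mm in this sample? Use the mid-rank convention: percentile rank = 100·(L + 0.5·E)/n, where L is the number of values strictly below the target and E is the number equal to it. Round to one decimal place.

58.3

Sorted: 6.8, 9.3, 9.6, 10.8, 12.0, 13.0, 15.3, 20.2, 20.7, 21.6, 22.2, 23.3, 37.0, 40.2, 43.2, 45.3, 45.5, 45.6.
Count below 22.2: L = 10; count equal: E = 1; n = 18.
Percentile rank = 100·(10 + 0.5·1)/18 = 100·10.5/18 = 58.33.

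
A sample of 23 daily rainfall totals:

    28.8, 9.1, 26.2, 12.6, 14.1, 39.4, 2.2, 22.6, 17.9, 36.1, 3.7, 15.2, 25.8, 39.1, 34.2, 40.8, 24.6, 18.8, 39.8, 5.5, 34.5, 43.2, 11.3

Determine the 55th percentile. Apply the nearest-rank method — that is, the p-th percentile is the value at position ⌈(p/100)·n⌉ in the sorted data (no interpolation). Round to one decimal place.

25.8

Sorted: 2.2, 3.7, 5.5, 9.1, 11.3, 12.6, 14.1, 15.2, 17.9, 18.8, 22.6, 24.6, 25.8, 26.2, 28.8, 34.2, 34.5, 36.1, 39.1, 39.4, 39.8, 40.8, 43.2.
n = 23.
Position = ⌈55/100 · 23⌉ = ⌈12.65⌉ = 13.
The value at rank 13 is 25.8.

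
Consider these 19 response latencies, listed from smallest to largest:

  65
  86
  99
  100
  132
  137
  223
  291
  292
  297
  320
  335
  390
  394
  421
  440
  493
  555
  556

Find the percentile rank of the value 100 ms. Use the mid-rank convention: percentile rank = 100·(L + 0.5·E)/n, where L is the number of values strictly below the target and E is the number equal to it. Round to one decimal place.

Count below 100: L = 3; count equal: E = 1; n = 19.
Percentile rank = 100·(3 + 0.5·1)/19 = 100·3.5/19 = 18.42.

18.4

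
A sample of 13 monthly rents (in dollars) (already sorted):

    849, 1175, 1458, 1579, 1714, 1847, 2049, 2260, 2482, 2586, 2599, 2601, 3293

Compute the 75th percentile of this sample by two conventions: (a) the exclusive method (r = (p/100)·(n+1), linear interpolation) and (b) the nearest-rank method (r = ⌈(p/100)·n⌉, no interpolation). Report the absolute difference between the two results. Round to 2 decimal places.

n = 13.
(a) r = 10.5; between ranks 10 (2586) and 11 (2599): 2592.5.
(b) the nearest-rank method: rank 10 → 2586.
|2592.5 − 2586| = 6.5.

6.50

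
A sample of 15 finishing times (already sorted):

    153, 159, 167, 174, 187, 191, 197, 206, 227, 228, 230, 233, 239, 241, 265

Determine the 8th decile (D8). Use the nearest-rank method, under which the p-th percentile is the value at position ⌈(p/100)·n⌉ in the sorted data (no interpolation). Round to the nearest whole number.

233

n = 15.
Position = ⌈80/100 · 15⌉ = ⌈12⌉ = 12.
The value at rank 12 is 233.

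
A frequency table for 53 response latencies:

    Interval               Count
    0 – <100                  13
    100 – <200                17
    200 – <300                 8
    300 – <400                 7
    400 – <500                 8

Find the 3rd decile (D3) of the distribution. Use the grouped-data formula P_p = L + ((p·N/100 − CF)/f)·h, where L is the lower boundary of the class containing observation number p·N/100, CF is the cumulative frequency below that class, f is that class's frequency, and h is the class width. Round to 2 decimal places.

N = 53; target position k = 30/100 · 53 = 15.9.
Cumulative frequencies: 13, 30, 38, 45, 53.
Observation 15.9 falls in the class 100 – <200.
L = 100, CF = 13, f = 17, h = 100.
P30 = 100 + ((15.9 − 13)/17)·100 = 100 + 17.0588 = 117.059.

117.06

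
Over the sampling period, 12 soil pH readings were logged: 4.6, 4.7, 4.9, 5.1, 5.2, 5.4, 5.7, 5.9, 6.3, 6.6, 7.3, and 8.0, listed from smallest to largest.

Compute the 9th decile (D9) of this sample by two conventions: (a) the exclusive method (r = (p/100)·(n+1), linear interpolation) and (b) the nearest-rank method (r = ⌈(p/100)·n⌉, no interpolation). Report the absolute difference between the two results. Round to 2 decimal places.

n = 12.
(a) r = 11.7; between ranks 11 (7.3) and 12 (8.0): 7.79.
(b) the nearest-rank method: rank 11 → 7.3.
|7.79 − 7.3| = 0.49.

0.49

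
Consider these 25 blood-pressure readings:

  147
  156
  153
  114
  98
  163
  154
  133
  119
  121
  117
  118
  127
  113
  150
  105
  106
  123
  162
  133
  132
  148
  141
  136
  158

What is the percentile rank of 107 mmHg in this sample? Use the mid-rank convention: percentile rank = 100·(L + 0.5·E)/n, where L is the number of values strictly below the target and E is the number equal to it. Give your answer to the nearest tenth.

Sorted: 98, 105, 106, 113, 114, 117, 118, 119, 121, 123, 127, 132, 133, 133, 136, 141, 147, 148, 150, 153, 154, 156, 158, 162, 163.
Count below 107: L = 3; count equal: E = 0; n = 25.
Percentile rank = 100·(3 + 0.5·0)/25 = 100·3/25 = 12.

12.0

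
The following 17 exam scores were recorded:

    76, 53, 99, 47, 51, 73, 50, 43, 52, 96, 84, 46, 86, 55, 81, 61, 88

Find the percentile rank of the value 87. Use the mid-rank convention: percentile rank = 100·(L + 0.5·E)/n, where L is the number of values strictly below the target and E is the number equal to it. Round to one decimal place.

Sorted: 43, 46, 47, 50, 51, 52, 53, 55, 61, 73, 76, 81, 84, 86, 88, 96, 99.
Count below 87: L = 14; count equal: E = 0; n = 17.
Percentile rank = 100·(14 + 0.5·0)/17 = 100·14/17 = 82.35.

82.4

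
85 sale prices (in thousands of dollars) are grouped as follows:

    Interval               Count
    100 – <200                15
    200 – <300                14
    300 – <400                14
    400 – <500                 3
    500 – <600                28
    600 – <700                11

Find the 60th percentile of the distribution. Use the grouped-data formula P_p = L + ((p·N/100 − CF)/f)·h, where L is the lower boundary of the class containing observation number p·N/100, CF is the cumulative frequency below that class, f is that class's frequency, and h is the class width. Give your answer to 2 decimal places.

517.86

N = 85; target position k = 60/100 · 85 = 51.
Cumulative frequencies: 15, 29, 43, 46, 74, 85.
Observation 51 falls in the class 500 – <600.
L = 500, CF = 46, f = 28, h = 100.
P60 = 500 + ((51 − 46)/28)·100 = 500 + 17.8571 = 517.857.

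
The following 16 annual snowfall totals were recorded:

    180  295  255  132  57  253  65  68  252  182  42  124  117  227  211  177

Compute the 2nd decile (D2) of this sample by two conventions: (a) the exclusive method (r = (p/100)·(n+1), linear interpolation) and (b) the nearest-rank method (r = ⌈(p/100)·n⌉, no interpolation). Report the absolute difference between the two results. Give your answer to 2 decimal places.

Sorted: 42, 57, 65, 68, 117, 124, 132, 177, 180, 182, 211, 227, 252, 253, 255, 295.
n = 16.
(a) r = 3.4; between ranks 3 (65) and 4 (68): 66.2.
(b) the nearest-rank method: rank 4 → 68.
|66.2 − 68| = 1.8.

1.80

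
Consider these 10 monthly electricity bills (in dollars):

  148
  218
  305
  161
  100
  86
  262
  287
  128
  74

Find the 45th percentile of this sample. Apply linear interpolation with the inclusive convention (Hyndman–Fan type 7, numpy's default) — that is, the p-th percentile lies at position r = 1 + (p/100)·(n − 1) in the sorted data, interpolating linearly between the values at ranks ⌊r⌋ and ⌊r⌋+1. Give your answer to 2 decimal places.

Sorted: 74, 86, 100, 128, 148, 161, 218, 262, 287, 305.
n = 10.
r = 1 + (45/100)·(10 − 1) = 1 + 4.05 = 5.05.
Rank 5 is 148 and rank 6 is 161.
Interpolate: 148 + 0.05·(161 − 148) = 148 + 0.05·13 = 148.65.

148.65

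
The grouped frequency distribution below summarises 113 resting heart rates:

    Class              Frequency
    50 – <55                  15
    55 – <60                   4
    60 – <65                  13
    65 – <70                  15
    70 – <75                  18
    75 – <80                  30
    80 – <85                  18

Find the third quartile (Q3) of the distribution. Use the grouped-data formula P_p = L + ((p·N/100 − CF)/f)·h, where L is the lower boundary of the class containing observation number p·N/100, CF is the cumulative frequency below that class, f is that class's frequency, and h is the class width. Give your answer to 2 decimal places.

N = 113; target position k = 75/100 · 113 = 84.75.
Cumulative frequencies: 15, 19, 32, 47, 65, 95, 113.
Observation 84.75 falls in the class 75 – <80.
L = 75, CF = 65, f = 30, h = 5.
P75 = 75 + ((84.75 − 65)/30)·5 = 75 + 3.29167 = 78.2917.

78.29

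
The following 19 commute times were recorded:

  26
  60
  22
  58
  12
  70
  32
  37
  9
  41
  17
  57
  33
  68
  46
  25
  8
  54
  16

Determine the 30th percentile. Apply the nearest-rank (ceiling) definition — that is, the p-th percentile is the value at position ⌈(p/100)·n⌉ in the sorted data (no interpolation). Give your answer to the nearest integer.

22

Sorted: 8, 9, 12, 16, 17, 22, 25, 26, 32, 33, 37, 41, 46, 54, 57, 58, 60, 68, 70.
n = 19.
Position = ⌈30/100 · 19⌉ = ⌈5.7⌉ = 6.
The value at rank 6 is 22.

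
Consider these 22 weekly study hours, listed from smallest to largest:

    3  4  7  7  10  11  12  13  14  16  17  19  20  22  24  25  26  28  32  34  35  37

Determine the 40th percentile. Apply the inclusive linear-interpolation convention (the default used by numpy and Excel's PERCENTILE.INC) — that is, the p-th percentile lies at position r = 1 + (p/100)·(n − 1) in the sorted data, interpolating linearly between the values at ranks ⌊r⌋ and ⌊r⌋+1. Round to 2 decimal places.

n = 22.
r = 1 + (40/100)·(22 − 1) = 1 + 8.4 = 9.4.
Rank 9 is 14 and rank 10 is 16.
Interpolate: 14 + 0.4·(16 − 14) = 14 + 0.4·2 = 14.8.

14.80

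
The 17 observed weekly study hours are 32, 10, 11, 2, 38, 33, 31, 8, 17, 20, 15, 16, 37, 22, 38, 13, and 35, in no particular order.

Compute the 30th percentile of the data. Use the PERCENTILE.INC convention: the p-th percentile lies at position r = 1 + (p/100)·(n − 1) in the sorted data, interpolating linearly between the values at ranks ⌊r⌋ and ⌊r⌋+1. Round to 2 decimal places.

14.60

Sorted: 2, 8, 10, 11, 13, 15, 16, 17, 20, 22, 31, 32, 33, 35, 37, 38, 38.
n = 17.
r = 1 + (30/100)·(17 − 1) = 1 + 4.8 = 5.8.
Rank 5 is 13 and rank 6 is 15.
Interpolate: 13 + 0.8·(15 − 13) = 13 + 0.8·2 = 14.6.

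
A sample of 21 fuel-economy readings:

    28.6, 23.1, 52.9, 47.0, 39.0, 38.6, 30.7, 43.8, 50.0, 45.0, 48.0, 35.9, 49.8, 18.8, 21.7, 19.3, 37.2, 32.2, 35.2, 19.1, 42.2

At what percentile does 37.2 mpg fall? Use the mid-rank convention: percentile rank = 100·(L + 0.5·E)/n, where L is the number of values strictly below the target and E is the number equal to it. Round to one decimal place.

Sorted: 18.8, 19.1, 19.3, 21.7, 23.1, 28.6, 30.7, 32.2, 35.2, 35.9, 37.2, 38.6, 39.0, 42.2, 43.8, 45.0, 47.0, 48.0, 49.8, 50.0, 52.9.
Count below 37.2: L = 10; count equal: E = 1; n = 21.
Percentile rank = 100·(10 + 0.5·1)/21 = 100·10.5/21 = 50.

50.0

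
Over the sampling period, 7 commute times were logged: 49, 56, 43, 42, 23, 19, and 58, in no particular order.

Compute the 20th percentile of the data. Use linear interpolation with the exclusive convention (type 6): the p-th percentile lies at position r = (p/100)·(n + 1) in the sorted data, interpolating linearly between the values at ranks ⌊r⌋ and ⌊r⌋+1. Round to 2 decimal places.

Sorted: 19, 23, 42, 43, 49, 56, 58.
n = 7.
r = (20/100)·(7 + 1) = 1.6.
Rank 1 is 19 and rank 2 is 23.
Interpolate: 19 + 0.6·(23 − 19) = 19 + 0.6·4 = 21.4.

21.40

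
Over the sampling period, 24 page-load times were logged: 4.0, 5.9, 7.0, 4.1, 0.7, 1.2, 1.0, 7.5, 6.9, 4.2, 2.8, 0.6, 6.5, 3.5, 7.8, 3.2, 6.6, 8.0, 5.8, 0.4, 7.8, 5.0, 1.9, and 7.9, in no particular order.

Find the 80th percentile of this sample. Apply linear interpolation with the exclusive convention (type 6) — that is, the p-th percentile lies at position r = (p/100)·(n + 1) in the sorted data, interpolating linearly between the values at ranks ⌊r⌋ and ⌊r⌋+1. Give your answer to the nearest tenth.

7.5

Sorted: 0.4, 0.6, 0.7, 1.0, 1.2, 1.9, 2.8, 3.2, 3.5, 4.0, 4.1, 4.2, 5.0, 5.8, 5.9, 6.5, 6.6, 6.9, 7.0, 7.5, 7.8, 7.8, 7.9, 8.0.
n = 24.
r = (80/100)·(24 + 1) = 20.
r is an integer, so P80 is the value at rank 20: 7.5.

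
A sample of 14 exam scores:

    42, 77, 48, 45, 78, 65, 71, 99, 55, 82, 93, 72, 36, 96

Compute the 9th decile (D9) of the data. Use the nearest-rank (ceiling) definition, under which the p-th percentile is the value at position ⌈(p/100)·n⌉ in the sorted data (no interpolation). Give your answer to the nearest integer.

96

Sorted: 36, 42, 45, 48, 55, 65, 71, 72, 77, 78, 82, 93, 96, 99.
n = 14.
Position = ⌈90/100 · 14⌉ = ⌈12.6⌉ = 13.
The value at rank 13 is 96.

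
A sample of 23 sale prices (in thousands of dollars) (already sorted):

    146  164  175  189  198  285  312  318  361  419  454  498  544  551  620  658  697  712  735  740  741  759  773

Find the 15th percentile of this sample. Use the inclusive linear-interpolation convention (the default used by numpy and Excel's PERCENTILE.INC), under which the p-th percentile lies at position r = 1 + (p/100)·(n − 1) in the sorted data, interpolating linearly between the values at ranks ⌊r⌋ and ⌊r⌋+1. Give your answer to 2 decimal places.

n = 23.
r = 1 + (15/100)·(23 − 1) = 1 + 3.3 = 4.3.
Rank 4 is 189 and rank 5 is 198.
Interpolate: 189 + 0.3·(198 − 189) = 189 + 0.3·9 = 191.7.

191.70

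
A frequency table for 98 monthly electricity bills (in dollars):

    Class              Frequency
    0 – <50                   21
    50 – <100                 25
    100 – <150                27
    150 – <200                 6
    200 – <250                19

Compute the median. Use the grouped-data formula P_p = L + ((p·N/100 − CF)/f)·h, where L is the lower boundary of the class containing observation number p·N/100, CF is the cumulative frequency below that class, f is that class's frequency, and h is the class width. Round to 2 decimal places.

N = 98; target position k = 50/100 · 98 = 49.
Cumulative frequencies: 21, 46, 73, 79, 98.
Observation 49 falls in the class 100 – <150.
L = 100, CF = 46, f = 27, h = 50.
P50 = 100 + ((49 − 46)/27)·50 = 100 + 5.55556 = 105.556.

105.56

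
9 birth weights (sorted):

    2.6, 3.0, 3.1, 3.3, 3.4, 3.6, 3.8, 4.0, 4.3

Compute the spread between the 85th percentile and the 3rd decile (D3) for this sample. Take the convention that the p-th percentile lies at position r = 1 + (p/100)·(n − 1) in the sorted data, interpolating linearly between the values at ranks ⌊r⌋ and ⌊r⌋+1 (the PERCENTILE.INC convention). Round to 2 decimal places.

0.78

n = 9.
P30: r = 3.4; ranks 3–4 are 3.1, 3.3; interpolating gives 3.18.
P85: r = 7.8; ranks 7–8 are 3.8, 4.0; interpolating gives 3.96.
Difference: 3.96 − 3.18 = 0.78.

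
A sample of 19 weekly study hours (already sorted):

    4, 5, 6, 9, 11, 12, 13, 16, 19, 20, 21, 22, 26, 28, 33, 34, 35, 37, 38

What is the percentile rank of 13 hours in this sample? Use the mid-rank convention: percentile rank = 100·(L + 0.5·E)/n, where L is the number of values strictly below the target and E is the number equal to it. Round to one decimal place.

Count below 13: L = 6; count equal: E = 1; n = 19.
Percentile rank = 100·(6 + 0.5·1)/19 = 100·6.5/19 = 34.21.

34.2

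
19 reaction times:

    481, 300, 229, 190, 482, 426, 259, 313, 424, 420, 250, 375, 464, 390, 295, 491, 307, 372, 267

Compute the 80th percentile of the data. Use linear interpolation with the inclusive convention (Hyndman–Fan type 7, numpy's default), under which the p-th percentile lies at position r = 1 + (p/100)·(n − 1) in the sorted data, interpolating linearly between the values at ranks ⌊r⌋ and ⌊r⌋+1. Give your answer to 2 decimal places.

Sorted: 190, 229, 250, 259, 267, 295, 300, 307, 313, 372, 375, 390, 420, 424, 426, 464, 481, 482, 491.
n = 19.
r = 1 + (80/100)·(19 − 1) = 1 + 14.4 = 15.4.
Rank 15 is 426 and rank 16 is 464.
Interpolate: 426 + 0.4·(464 − 426) = 426 + 0.4·38 = 441.2.

441.20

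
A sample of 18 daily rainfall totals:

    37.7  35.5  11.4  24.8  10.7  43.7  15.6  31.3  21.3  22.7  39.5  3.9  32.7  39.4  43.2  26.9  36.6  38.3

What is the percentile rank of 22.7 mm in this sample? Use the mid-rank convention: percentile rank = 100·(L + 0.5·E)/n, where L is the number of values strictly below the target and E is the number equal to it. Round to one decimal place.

30.6

Sorted: 3.9, 10.7, 11.4, 15.6, 21.3, 22.7, 24.8, 26.9, 31.3, 32.7, 35.5, 36.6, 37.7, 38.3, 39.4, 39.5, 43.2, 43.7.
Count below 22.7: L = 5; count equal: E = 1; n = 18.
Percentile rank = 100·(5 + 0.5·1)/18 = 100·5.5/18 = 30.56.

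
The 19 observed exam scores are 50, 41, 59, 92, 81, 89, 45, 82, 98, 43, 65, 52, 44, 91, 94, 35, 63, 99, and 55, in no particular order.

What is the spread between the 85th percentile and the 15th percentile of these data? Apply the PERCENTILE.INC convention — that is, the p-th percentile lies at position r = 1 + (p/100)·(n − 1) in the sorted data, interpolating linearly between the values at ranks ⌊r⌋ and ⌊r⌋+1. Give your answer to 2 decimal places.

Sorted: 35, 41, 43, 44, 45, 50, 52, 55, 59, 63, 65, 81, 82, 89, 91, 92, 94, 98, 99.
n = 19.
P15: r = 3.7; ranks 3–4 are 43, 44; interpolating gives 43.7.
P85: r = 16.3; ranks 16–17 are 92, 94; interpolating gives 92.6.
Difference: 92.6 − 43.7 = 48.9.

48.90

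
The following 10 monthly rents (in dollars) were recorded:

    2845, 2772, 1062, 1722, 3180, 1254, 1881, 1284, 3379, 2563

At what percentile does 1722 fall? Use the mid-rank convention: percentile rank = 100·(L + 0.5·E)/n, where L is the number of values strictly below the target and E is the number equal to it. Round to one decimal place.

35.0

Sorted: 1062, 1254, 1284, 1722, 1881, 2563, 2772, 2845, 3180, 3379.
Count below 1722: L = 3; count equal: E = 1; n = 10.
Percentile rank = 100·(3 + 0.5·1)/10 = 100·3.5/10 = 35.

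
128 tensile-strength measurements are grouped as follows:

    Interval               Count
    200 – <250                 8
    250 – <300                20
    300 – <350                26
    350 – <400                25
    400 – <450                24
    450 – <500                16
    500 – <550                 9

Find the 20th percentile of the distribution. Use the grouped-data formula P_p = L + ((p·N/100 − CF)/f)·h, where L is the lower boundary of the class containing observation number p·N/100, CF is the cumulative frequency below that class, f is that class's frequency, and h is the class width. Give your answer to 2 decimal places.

294.00

N = 128; target position k = 20/100 · 128 = 25.6.
Cumulative frequencies: 8, 28, 54, 79, 103, 119, 128.
Observation 25.6 falls in the class 250 – <300.
L = 250, CF = 8, f = 20, h = 50.
P20 = 250 + ((25.6 − 8)/20)·50 = 250 + 44 = 294.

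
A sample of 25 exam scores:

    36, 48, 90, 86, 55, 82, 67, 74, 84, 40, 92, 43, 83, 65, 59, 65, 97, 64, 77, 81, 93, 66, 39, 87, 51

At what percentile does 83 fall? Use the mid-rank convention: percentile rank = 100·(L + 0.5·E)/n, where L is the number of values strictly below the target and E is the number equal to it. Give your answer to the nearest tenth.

Sorted: 36, 39, 40, 43, 48, 51, 55, 59, 64, 65, 65, 66, 67, 74, 77, 81, 82, 83, 84, 86, 87, 90, 92, 93, 97.
Count below 83: L = 17; count equal: E = 1; n = 25.
Percentile rank = 100·(17 + 0.5·1)/25 = 100·17.5/25 = 70.

70.0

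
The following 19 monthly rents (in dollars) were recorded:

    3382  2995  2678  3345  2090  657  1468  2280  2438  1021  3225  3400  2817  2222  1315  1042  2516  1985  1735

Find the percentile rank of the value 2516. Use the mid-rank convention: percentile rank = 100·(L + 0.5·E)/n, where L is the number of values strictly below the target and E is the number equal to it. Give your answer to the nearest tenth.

60.5

Sorted: 657, 1021, 1042, 1315, 1468, 1735, 1985, 2090, 2222, 2280, 2438, 2516, 2678, 2817, 2995, 3225, 3345, 3382, 3400.
Count below 2516: L = 11; count equal: E = 1; n = 19.
Percentile rank = 100·(11 + 0.5·1)/19 = 100·11.5/19 = 60.53.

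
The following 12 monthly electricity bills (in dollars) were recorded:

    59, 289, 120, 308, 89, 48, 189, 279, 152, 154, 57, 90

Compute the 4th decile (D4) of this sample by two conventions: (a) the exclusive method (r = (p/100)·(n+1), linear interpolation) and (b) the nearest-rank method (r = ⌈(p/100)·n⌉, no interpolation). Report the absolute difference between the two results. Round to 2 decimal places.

Sorted: 48, 57, 59, 89, 90, 120, 152, 154, 189, 279, 289, 308.
n = 12.
(a) r = 5.2; between ranks 5 (90) and 6 (120): 96.
(b) the nearest-rank method: rank 5 → 90.
|96 − 90| = 6.

6.00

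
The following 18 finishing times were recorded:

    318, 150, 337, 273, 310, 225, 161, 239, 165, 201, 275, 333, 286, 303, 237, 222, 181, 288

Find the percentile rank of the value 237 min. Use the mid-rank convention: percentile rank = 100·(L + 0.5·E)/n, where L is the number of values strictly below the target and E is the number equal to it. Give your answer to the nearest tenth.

41.7

Sorted: 150, 161, 165, 181, 201, 222, 225, 237, 239, 273, 275, 286, 288, 303, 310, 318, 333, 337.
Count below 237: L = 7; count equal: E = 1; n = 18.
Percentile rank = 100·(7 + 0.5·1)/18 = 100·7.5/18 = 41.67.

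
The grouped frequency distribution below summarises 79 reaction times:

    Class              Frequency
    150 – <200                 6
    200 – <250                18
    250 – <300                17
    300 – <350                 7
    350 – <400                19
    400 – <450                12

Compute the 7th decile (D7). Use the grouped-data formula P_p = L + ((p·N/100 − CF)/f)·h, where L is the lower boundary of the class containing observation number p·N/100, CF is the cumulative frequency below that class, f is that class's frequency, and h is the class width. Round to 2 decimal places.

N = 79; target position k = 70/100 · 79 = 55.3.
Cumulative frequencies: 6, 24, 41, 48, 67, 79.
Observation 55.3 falls in the class 350 – <400.
L = 350, CF = 48, f = 19, h = 50.
P70 = 350 + ((55.3 − 48)/19)·50 = 350 + 19.2105 = 369.211.

369.21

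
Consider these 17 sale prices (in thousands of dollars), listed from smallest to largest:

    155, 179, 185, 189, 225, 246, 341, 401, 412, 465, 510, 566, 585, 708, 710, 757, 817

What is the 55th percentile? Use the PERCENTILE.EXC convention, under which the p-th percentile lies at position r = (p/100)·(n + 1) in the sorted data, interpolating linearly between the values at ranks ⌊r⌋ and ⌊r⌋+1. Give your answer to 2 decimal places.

n = 17.
r = (55/100)·(17 + 1) = 9.9.
Rank 9 is 412 and rank 10 is 465.
Interpolate: 412 + 0.9·(465 − 412) = 412 + 0.9·53 = 459.7.

459.70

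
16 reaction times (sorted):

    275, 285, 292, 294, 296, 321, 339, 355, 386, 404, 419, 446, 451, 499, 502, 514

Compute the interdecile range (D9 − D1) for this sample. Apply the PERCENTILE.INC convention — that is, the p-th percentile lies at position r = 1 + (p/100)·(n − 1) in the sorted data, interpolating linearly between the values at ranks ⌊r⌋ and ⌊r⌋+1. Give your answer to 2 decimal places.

212.00

n = 16.
P10: r = 2.5; ranks 2–3 are 285, 292; interpolating gives 288.5.
P90: r = 14.5; ranks 14–15 are 499, 502; interpolating gives 500.5.
Difference: 500.5 − 288.5 = 212.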